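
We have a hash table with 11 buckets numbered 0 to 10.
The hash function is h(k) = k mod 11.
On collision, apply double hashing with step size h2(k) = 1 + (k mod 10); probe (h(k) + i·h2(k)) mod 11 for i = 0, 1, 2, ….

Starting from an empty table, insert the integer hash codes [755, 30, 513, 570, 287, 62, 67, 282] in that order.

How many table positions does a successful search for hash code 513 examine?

755 hashes to 7; slot 7 is free → place at 7.
30 hashes to 8; slot 8 is free → place at 8.
513 hashes to 7, h2=4; 7 taken → place at 0.
570 hashes to 9; slot 9 is free → place at 9.
287 hashes to 1; slot 1 is free → place at 1.
62 hashes to 7, h2=3; 7 taken → place at 10.
67 hashes to 1, h2=8; 1,9 taken → place at 6.
282 hashes to 7, h2=3; 7,10 taken → place at 2.
Table: [513, 287, 282, ., ., ., 67, 755, 30, 570, 62]
Lookup 513: h=7, h2=4, probe 7,0 → found at 0.

2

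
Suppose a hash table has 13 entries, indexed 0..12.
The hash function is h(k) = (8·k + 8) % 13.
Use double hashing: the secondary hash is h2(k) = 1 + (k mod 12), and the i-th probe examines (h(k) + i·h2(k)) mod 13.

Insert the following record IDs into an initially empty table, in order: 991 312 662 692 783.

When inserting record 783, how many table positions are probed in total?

2

Insert 991: h=6, slot 6 empty => index 6.
Insert 312: h=8, slot 8 empty => index 8.
Insert 662: h=0, slot 0 empty => index 0.
Insert 692: h=6, h2=9, slot 6 occupied => index 2.
Insert 783: h=6, h2=4, slot 6 occupied => index 10.
Table: [662, _, 692, _, _, _, 991, _, 312, _, 783, _, _]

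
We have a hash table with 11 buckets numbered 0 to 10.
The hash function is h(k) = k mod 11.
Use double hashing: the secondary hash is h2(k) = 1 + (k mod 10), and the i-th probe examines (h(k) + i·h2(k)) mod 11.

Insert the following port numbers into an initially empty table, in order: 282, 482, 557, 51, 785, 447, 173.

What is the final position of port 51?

Insert 282: h=7, slot 7 empty => index 7.
Insert 482: h=9, slot 9 empty => index 9.
Insert 557: h=7, h2=8, slot 7 occupied => index 4.
Insert 51: h=7, h2=2, slots 7,9 occupied => index 0.
Insert 785: h=4, h2=6, slot 4 occupied => index 10.
Insert 447: h=7, h2=8, slots 7,4 occupied => index 1.
Insert 173: h=8, slot 8 empty => index 8.
Table: [51, 447, ∅, ∅, 557, ∅, ∅, 282, 173, 482, 785]

0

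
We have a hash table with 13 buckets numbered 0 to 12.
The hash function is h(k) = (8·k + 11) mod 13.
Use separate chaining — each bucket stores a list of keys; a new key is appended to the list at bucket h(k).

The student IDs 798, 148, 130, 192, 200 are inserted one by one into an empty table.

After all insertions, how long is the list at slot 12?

Insert 798: h=12, bucket 12 empty → new chain.
Insert 148: h=12, bucket 12 nonempty → append to chain.
Insert 130: h=11, bucket 11 empty → new chain.
Insert 192: h=0, bucket 0 empty → new chain.
Insert 200: h=12, bucket 12 nonempty → append to chain.
Final buckets:
0: 192
1: .
2: .
3: .
4: .
5: .
6: .
7: .
8: .
9: .
10: .
11: 130
12: 798 -> 148 -> 200

3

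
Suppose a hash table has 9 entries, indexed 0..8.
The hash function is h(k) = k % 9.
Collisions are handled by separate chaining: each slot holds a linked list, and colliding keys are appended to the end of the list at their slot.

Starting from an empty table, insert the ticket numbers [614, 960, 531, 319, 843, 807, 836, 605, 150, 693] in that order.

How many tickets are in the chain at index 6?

4

Insert 614: h=2, bucket 2 empty → new chain.
Insert 960: h=6, bucket 6 empty → new chain.
Insert 531: h=0, bucket 0 empty → new chain.
Insert 319: h=4, bucket 4 empty → new chain.
Insert 843: h=6, bucket 6 nonempty → append to chain.
Insert 807: h=6, bucket 6 nonempty → append to chain.
Insert 836: h=8, bucket 8 empty → new chain.
Insert 605: h=2, bucket 2 nonempty → append to chain.
Insert 150: h=6, bucket 6 nonempty → append to chain.
Insert 693: h=0, bucket 0 nonempty → append to chain.
Final buckets:
0: 531 -> 693
1: ∅
2: 614 -> 605
3: ∅
4: 319
5: ∅
6: 960 -> 843 -> 807 -> 150
7: ∅
8: 836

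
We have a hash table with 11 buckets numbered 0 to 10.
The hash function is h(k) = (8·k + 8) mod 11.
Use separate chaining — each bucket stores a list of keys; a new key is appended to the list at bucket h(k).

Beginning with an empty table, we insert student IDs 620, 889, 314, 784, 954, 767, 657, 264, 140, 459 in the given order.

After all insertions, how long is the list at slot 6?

620 → bucket 7
889 → bucket 3
314 → bucket 1
784 → bucket 10
954 → bucket 6
767 → bucket 6 (collision)
657 → bucket 6 (collision)
264 → bucket 8
140 → bucket 6 (collision)
459 → bucket 6 (collision)
Final buckets:
0: .
1: 314
2: .
3: 889
4: .
5: .
6: 954 -> 767 -> 657 -> 140 -> 459
7: 620
8: 264
9: .
10: 784

5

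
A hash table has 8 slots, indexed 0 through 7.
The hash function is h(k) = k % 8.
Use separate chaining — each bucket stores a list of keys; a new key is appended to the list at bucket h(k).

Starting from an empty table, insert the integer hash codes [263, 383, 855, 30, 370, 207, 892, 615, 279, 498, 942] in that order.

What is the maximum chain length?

6

Insert 263: h=7, bucket 7 empty → new chain.
Insert 383: h=7, bucket 7 nonempty → append to chain.
Insert 855: h=7, bucket 7 nonempty → append to chain.
Insert 30: h=6, bucket 6 empty → new chain.
Insert 370: h=2, bucket 2 empty → new chain.
Insert 207: h=7, bucket 7 nonempty → append to chain.
Insert 892: h=4, bucket 4 empty → new chain.
Insert 615: h=7, bucket 7 nonempty → append to chain.
Insert 279: h=7, bucket 7 nonempty → append to chain.
Insert 498: h=2, bucket 2 nonempty → append to chain.
Insert 942: h=6, bucket 6 nonempty → append to chain.
Final buckets:
0: —
1: —
2: 370 -> 498
3: —
4: 892
5: —
6: 30 -> 942
7: 263 -> 383 -> 855 -> 207 -> 615 -> 279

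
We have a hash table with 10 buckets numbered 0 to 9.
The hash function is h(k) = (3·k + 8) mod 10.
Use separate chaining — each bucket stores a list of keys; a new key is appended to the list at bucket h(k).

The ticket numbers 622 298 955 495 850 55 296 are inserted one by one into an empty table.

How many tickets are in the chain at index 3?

3

Insert 622: h=4, bucket 4 empty → new chain.
Insert 298: h=2, bucket 2 empty → new chain.
Insert 955: h=3, bucket 3 empty → new chain.
Insert 495: h=3, bucket 3 nonempty → append to chain.
Insert 850: h=8, bucket 8 empty → new chain.
Insert 55: h=3, bucket 3 nonempty → append to chain.
Insert 296: h=6, bucket 6 empty → new chain.
Final buckets:
0: .
1: .
2: 298
3: 955 -> 495 -> 55
4: 622
5: .
6: 296
7: .
8: 850
9: .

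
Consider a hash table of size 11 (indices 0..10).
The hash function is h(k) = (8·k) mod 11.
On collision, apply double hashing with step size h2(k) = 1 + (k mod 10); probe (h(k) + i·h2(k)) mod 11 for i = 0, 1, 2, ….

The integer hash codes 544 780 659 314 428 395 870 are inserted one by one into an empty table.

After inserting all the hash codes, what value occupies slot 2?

Insert 544: h=7, slot 7 empty → index 7.
Insert 780: h=3, slot 3 empty → index 3.
Insert 659: h=3, h2=10, slot 3 occupied → index 2.
Insert 314: h=4, slot 4 empty → index 4.
Insert 428: h=3, h2=9, slot 3 occupied → index 1.
Insert 395: h=3, h2=6, slot 3 occupied → index 9.
Insert 870: h=8, slot 8 empty → index 8.
Table: [_, 428, 659, 780, 314, _, _, 544, 870, 395, _]

659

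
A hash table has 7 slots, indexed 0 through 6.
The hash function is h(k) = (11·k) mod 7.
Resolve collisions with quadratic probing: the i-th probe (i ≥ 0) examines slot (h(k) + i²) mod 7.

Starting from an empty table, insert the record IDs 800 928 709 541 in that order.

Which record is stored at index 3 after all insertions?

541

800 hashes to 1; slot 1 is free -> place at 1.
928 hashes to 2; slot 2 is free -> place at 2.
709 hashes to 1; 1,2 taken -> place at 5.
541 hashes to 1; 1,2,5 taken -> place at 3.
Table: [—, 800, 928, 541, —, 709, —]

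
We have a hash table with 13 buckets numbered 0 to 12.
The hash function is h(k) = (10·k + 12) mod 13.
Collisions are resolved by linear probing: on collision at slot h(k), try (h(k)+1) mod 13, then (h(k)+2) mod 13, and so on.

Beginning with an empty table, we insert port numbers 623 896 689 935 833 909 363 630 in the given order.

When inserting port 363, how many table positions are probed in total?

623: h=2 → slot 2
896: h=2, probe 2,3 → slot 3
689: h=12 → slot 12
935: h=2, probe 2,3,4 → slot 4
833: h=9 → slot 9
909: h=2, probe 2,3,4,5 → slot 5
363: h=2, probe 2,3,4,5,6 → slot 6
630: h=7 → slot 7
Table: [_, _, 623, 896, 935, 909, 363, 630, _, 833, _, _, 689]

5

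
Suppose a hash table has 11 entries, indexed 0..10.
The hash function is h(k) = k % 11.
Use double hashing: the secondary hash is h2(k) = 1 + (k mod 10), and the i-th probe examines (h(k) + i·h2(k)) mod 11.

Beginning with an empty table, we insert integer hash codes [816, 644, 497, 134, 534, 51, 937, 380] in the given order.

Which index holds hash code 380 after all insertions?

8

816: h=2 => slot 2
644: h=6 => slot 6
497: h=2, h2=8, probe 2,10 => slot 10
134: h=2, h2=5, probe 2,7 => slot 7
534: h=6, h2=5, probe 6,0 => slot 0
51: h=7, h2=2, probe 7,9 => slot 9
937: h=2, h2=8, probe 2,10,7,4 => slot 4
380: h=6, h2=1, probe 6,7,8 => slot 8
Table: [534, ∅, 816, ∅, 937, ∅, 644, 134, 380, 51, 497]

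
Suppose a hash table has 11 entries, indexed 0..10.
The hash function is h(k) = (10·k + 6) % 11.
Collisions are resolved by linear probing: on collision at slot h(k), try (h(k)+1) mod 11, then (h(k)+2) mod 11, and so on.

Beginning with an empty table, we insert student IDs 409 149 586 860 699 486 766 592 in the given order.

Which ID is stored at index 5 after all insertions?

Insert 409: h=4, slot 4 empty => index 4.
Insert 149: h=0, slot 0 empty => index 0.
Insert 586: h=3, slot 3 empty => index 3.
Insert 860: h=4, slot 4 occupied => index 5.
Insert 699: h=0, slot 0 occupied => index 1.
Insert 486: h=4, slots 4,5 occupied => index 6.
Insert 766: h=10, slot 10 empty => index 10.
Insert 592: h=8, slot 8 empty => index 8.
Table: [149, 699, ∅, 586, 409, 860, 486, ∅, 592, ∅, 766]

860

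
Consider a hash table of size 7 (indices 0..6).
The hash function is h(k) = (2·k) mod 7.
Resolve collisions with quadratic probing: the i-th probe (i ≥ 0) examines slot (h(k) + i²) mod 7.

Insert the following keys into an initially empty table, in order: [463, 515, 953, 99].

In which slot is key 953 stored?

463: h=2 => slot 2
515: h=1 => slot 1
953: h=2, probe 2,3 => slot 3
99: h=2, probe 2,3,6 => slot 6
Table: [∅, 515, 463, 953, ∅, ∅, 99]

3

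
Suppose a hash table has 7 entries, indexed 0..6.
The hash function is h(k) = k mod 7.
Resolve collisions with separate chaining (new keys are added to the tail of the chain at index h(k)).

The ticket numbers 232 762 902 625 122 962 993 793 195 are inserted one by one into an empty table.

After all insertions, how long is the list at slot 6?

4

232 → bucket 1
762 → bucket 6
902 → bucket 6 (collision)
625 → bucket 2
122 → bucket 3
962 → bucket 3 (collision)
993 → bucket 6 (collision)
793 → bucket 2 (collision)
195 → bucket 6 (collision)
Final buckets:
0: —
1: 232
2: 625 -> 793
3: 122 -> 962
4: —
5: —
6: 762 -> 902 -> 993 -> 195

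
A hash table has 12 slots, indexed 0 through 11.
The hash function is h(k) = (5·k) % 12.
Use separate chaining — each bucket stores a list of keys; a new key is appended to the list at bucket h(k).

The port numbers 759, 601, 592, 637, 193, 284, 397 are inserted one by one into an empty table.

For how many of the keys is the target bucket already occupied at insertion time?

3

Insert 759: h=3, bucket 3 empty → new chain.
Insert 601: h=5, bucket 5 empty → new chain.
Insert 592: h=8, bucket 8 empty → new chain.
Insert 637: h=5, bucket 5 nonempty → append to chain.
Insert 193: h=5, bucket 5 nonempty → append to chain.
Insert 284: h=4, bucket 4 empty → new chain.
Insert 397: h=5, bucket 5 nonempty → append to chain.
Final buckets:
0: —
1: —
2: —
3: 759
4: 284
5: 601 -> 637 -> 193 -> 397
6: —
7: —
8: 592
9: —
10: —
11: —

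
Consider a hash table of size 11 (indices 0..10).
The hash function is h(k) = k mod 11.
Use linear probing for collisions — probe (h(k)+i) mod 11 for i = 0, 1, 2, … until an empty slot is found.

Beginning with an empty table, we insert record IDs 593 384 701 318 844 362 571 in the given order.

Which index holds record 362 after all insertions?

593: h=10 → slot 10
384: h=10, probe 10,0 → slot 0
701: h=8 → slot 8
318: h=10, probe 10,0,1 → slot 1
844: h=8, probe 8,9 → slot 9
362: h=10, probe 10,0,1,2 → slot 2
571: h=10, probe 10,0,1,2,3 → slot 3
Table: [384, 318, 362, 571, ∅, ∅, ∅, ∅, 701, 844, 593]

2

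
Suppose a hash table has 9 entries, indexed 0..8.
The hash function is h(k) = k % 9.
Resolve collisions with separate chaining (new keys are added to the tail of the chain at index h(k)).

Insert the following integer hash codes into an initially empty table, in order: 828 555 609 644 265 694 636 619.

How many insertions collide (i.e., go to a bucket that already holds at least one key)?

828 -> bucket 0
555 -> bucket 6
609 -> bucket 6 (collision)
644 -> bucket 5
265 -> bucket 4
694 -> bucket 1
636 -> bucket 6 (collision)
619 -> bucket 7
Final buckets:
0: 828
1: 694
2: -
3: -
4: 265
5: 644
6: 555 -> 609 -> 636
7: 619
8: -

2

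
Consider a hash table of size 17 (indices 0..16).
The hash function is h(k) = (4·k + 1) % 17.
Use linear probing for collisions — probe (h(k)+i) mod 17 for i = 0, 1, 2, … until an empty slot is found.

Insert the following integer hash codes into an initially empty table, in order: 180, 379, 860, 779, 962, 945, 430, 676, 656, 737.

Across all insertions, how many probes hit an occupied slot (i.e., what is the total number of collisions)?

15

180 hashes to 7; slot 7 is free => place at 7.
379 hashes to 4; slot 4 is free => place at 4.
860 hashes to 7; 7 taken => place at 8.
779 hashes to 6; slot 6 is free => place at 6.
962 hashes to 7; 7,8 taken => place at 9.
945 hashes to 7; 7,8,9 taken => place at 10.
430 hashes to 4; 4 taken => place at 5.
676 hashes to 2; slot 2 is free => place at 2.
656 hashes to 7; 7,8,9,10 taken => place at 11.
737 hashes to 8; 8,9,10,11 taken => place at 12.
Table: [∅, ∅, 676, ∅, 379, 430, 779, 180, 860, 962, 945, 656, 737, ∅, ∅, ∅, ∅]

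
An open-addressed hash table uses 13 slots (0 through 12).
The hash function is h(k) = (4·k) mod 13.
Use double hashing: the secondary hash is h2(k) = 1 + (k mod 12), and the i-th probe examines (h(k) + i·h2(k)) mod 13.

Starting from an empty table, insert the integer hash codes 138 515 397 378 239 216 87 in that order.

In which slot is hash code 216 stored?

Insert 138: h=6, slot 6 empty → index 6.
Insert 515: h=6, h2=12, slot 6 occupied → index 5.
Insert 397: h=2, slot 2 empty → index 2.
Insert 378: h=4, slot 4 empty → index 4.
Insert 239: h=7, slot 7 empty → index 7.
Insert 216: h=6, h2=1, slots 6,7 occupied → index 8.
Insert 87: h=10, slot 10 empty → index 10.
Table: [_, _, 397, _, 378, 515, 138, 239, 216, _, 87, _, _]

8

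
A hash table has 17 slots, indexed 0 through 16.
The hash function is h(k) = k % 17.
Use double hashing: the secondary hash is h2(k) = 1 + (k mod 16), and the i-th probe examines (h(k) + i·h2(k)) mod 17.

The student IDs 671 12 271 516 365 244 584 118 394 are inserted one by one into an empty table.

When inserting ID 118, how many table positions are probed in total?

671: h=8 → slot 8
12: h=12 → slot 12
271: h=16 → slot 16
516: h=6 → slot 6
365: h=8, h2=14, probe 8,5 → slot 5
244: h=6, h2=5, probe 6,11 → slot 11
584: h=6, h2=9, probe 6,15 → slot 15
118: h=16, h2=7, probe 16,6,13 → slot 13
394: h=3 → slot 3
Table: [—, —, —, 394, —, 365, 516, —, 671, —, —, 244, 12, 118, —, 584, 271]

3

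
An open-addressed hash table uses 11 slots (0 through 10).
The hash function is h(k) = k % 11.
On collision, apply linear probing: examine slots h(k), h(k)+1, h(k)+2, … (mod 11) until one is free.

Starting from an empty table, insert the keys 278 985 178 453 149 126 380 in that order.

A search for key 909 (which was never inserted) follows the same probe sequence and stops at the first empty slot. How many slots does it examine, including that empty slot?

3

278 hashes to 3; slot 3 is free => place at 3.
985 hashes to 6; slot 6 is free => place at 6.
178 hashes to 2; slot 2 is free => place at 2.
453 hashes to 2; 2,3 taken => place at 4.
149 hashes to 6; 6 taken => place at 7.
126 hashes to 5; slot 5 is free => place at 5.
380 hashes to 6; 6,7 taken => place at 8.
Table: [., ., 178, 278, 453, 126, 985, 149, 380, ., .]
Lookup 909: h=7, probe 7,8,9 → slot 9 empty, not found.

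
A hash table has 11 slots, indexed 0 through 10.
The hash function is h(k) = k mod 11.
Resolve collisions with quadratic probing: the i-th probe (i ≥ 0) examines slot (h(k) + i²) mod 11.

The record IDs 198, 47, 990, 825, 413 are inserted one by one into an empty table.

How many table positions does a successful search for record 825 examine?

198 hashes to 0; slot 0 is free => place at 0.
47 hashes to 3; slot 3 is free => place at 3.
990 hashes to 0; 0 taken => place at 1.
825 hashes to 0; 0,1 taken => place at 4.
413 hashes to 6; slot 6 is free => place at 6.
Table: [198, 990, ., 47, 825, ., 413, ., ., ., .]
Lookup 825: h=0, probe 0,1,4 → found at 4.

3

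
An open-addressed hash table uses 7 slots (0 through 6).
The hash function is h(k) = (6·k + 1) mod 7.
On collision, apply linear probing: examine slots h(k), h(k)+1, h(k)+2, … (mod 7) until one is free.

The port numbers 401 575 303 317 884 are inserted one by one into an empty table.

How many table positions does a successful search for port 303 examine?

401: h=6 → slot 6
575: h=0 → slot 0
303: h=6, probe 6,0,1 → slot 1
317: h=6, probe 6,0,1,2 → slot 2
884: h=6, probe 6,0,1,2,3 → slot 3
Table: [575, 303, 317, 884, _, _, 401]
Lookup 303: h=6, probe 6,0,1 → found at 1.

3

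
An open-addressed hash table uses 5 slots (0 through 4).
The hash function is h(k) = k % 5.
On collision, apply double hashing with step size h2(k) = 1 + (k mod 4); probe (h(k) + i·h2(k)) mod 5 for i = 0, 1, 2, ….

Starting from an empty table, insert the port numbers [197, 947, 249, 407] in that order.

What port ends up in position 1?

197: h=2 → slot 2
947: h=2, h2=4, probe 2,1 → slot 1
249: h=4 → slot 4
407: h=2, h2=4, probe 2,1,0 → slot 0
Table: [407, 947, 197, ∅, 249]

947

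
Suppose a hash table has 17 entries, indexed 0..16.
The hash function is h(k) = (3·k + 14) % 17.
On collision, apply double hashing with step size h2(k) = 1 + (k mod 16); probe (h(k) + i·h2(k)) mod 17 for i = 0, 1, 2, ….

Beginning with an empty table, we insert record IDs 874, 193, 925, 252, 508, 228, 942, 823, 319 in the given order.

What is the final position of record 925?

12

874 hashes to 1; slot 1 is free -> place at 1.
193 hashes to 15; slot 15 is free -> place at 15.
925 hashes to 1, h2=14; 1,15 taken -> place at 12.
252 hashes to 5; slot 5 is free -> place at 5.
508 hashes to 8; slot 8 is free -> place at 8.
228 hashes to 1, h2=5; 1 taken -> place at 6.
942 hashes to 1, h2=15; 1 taken -> place at 16.
823 hashes to 1, h2=8; 1 taken -> place at 9.
319 hashes to 2; slot 2 is free -> place at 2.
Table: [—, 874, 319, —, —, 252, 228, —, 508, 823, —, —, 925, —, —, 193, 942]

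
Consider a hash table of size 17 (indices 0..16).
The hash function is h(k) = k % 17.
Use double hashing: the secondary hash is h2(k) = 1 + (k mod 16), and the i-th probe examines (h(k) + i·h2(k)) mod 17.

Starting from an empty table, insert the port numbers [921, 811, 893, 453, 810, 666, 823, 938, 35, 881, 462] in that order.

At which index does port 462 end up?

10

921: h=3 → slot 3
811: h=12 → slot 12
893: h=9 → slot 9
453: h=11 → slot 11
810: h=11, h2=11, probe 11,5 → slot 5
666: h=3, h2=11, probe 3,14 → slot 14
823: h=7 → slot 7
938: h=3, h2=11, probe 3,14,8 → slot 8
35: h=1 → slot 1
881: h=14, h2=2, probe 14,16 → slot 16
462: h=3, h2=15, probe 3,1,16,14,12,10 → slot 10
Table: [-, 35, -, 921, -, 810, -, 823, 938, 893, 462, 453, 811, -, 666, -, 881]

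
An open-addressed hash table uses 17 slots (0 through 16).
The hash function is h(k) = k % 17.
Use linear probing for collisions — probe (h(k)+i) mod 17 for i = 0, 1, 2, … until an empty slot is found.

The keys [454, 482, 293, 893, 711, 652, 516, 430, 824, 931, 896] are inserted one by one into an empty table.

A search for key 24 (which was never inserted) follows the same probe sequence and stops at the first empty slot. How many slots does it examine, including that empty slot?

5

454: h=12 → slot 12
482: h=6 → slot 6
293: h=4 → slot 4
893: h=9 → slot 9
711: h=14 → slot 14
652: h=6, probe 6,7 → slot 7
516: h=6, probe 6,7,8 → slot 8
430: h=5 → slot 5
824: h=8, probe 8,9,10 → slot 10
931: h=13 → slot 13
896: h=12, probe 12,13,14,15 → slot 15
Table: [∅, ∅, ∅, ∅, 293, 430, 482, 652, 516, 893, 824, ∅, 454, 931, 711, 896, ∅]
Lookup 24: h=7, probe 7,8,9,10,11 → slot 11 empty, not found.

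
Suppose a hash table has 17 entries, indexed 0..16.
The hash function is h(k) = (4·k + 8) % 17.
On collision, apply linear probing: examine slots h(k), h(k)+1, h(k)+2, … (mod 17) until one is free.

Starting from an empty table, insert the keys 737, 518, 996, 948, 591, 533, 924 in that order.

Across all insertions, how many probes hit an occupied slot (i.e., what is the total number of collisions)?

737: h=15 → slot 15
518: h=6 → slot 6
996: h=14 → slot 14
948: h=9 → slot 9
591: h=9, probe 9,10 → slot 10
533: h=15, probe 15,16 → slot 16
924: h=15, probe 15,16,0 → slot 0
Table: [924, -, -, -, -, -, 518, -, -, 948, 591, -, -, -, 996, 737, 533]

4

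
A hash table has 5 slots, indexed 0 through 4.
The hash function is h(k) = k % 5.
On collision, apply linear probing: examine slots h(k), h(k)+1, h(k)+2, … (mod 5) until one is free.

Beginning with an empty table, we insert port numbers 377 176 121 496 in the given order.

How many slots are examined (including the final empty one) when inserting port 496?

377 hashes to 2; slot 2 is free => place at 2.
176 hashes to 1; slot 1 is free => place at 1.
121 hashes to 1; 1,2 taken => place at 3.
496 hashes to 1; 1,2,3 taken => place at 4.
Table: [—, 176, 377, 121, 496]

4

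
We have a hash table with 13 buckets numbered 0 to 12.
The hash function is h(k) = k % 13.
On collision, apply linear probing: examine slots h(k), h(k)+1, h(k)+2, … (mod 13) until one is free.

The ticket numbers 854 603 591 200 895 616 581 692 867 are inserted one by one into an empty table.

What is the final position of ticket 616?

854: h=9 => slot 9
603: h=5 => slot 5
591: h=6 => slot 6
200: h=5, probe 5,6,7 => slot 7
895: h=11 => slot 11
616: h=5, probe 5,6,7,8 => slot 8
581: h=9, probe 9,10 => slot 10
692: h=3 => slot 3
867: h=9, probe 9,10,11,12 => slot 12
Table: [-, -, -, 692, -, 603, 591, 200, 616, 854, 581, 895, 867]

8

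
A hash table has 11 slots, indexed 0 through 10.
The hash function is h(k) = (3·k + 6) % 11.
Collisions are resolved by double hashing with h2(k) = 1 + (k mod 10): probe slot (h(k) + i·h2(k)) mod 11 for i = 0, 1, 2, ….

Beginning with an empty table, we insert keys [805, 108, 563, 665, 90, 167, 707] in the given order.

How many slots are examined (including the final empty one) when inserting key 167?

2

Insert 805: h=1, slot 1 empty → index 1.
Insert 108: h=0, slot 0 empty → index 0.
Insert 563: h=1, h2=4, slot 1 occupied → index 5.
Insert 665: h=10, slot 10 empty → index 10.
Insert 90: h=1, h2=1, slot 1 occupied → index 2.
Insert 167: h=1, h2=8, slot 1 occupied → index 9.
Insert 707: h=4, slot 4 empty → index 4.
Table: [108, 805, 90, ., 707, 563, ., ., ., 167, 665]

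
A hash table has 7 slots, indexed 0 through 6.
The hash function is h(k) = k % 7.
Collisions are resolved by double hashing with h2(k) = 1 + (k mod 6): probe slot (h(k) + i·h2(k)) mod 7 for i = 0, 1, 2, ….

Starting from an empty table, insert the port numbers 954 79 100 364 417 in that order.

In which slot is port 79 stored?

954: h=2 => slot 2
79: h=2, h2=2, probe 2,4 => slot 4
100: h=2, h2=5, probe 2,0 => slot 0
364: h=0, h2=5, probe 0,5 => slot 5
417: h=4, h2=4, probe 4,1 => slot 1
Table: [100, 417, 954, _, 79, 364, _]

4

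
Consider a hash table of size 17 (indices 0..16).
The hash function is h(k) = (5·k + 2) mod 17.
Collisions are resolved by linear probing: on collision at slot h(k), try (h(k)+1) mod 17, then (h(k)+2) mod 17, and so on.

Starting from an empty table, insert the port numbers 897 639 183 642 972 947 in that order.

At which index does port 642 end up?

2

Insert 897: h=16, slot 16 empty => index 16.
Insert 639: h=1, slot 1 empty => index 1.
Insert 183: h=16, slot 16 occupied => index 0.
Insert 642: h=16, slots 16,0,1 occupied => index 2.
Insert 972: h=0, slots 0,1,2 occupied => index 3.
Insert 947: h=11, slot 11 empty => index 11.
Table: [183, 639, 642, 972, ∅, ∅, ∅, ∅, ∅, ∅, ∅, 947, ∅, ∅, ∅, ∅, 897]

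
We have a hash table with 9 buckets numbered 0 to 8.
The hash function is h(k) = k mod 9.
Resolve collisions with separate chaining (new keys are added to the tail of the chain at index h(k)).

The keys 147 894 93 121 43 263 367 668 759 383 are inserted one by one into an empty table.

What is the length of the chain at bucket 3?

147 -> bucket 3
894 -> bucket 3 (collision)
93 -> bucket 3 (collision)
121 -> bucket 4
43 -> bucket 7
263 -> bucket 2
367 -> bucket 7 (collision)
668 -> bucket 2 (collision)
759 -> bucket 3 (collision)
383 -> bucket 5
Final buckets:
0: —
1: —
2: 263 -> 668
3: 147 -> 894 -> 93 -> 759
4: 121
5: 383
6: —
7: 43 -> 367
8: —

4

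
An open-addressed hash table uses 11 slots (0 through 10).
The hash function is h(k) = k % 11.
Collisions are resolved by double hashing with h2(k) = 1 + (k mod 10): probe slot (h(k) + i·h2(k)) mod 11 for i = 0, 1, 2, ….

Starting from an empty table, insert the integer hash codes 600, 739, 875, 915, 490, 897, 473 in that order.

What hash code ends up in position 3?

897

600: h=6 → slot 6
739: h=2 → slot 2
875: h=6, h2=6, probe 6,1 → slot 1
915: h=2, h2=6, probe 2,8 → slot 8
490: h=6, h2=1, probe 6,7 → slot 7
897: h=6, h2=8, probe 6,3 → slot 3
473: h=0 → slot 0
Table: [473, 875, 739, 897, ., ., 600, 490, 915, ., .]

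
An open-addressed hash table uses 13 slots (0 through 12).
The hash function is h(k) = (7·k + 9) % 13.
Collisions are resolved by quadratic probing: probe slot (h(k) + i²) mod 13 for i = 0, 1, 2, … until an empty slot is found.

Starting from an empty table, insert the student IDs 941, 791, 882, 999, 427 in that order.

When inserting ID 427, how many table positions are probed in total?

Insert 941: h=5, slot 5 empty → index 5.
Insert 791: h=8, slot 8 empty → index 8.
Insert 882: h=8, slot 8 occupied → index 9.
Insert 999: h=8, slots 8,9 occupied → index 12.
Insert 427: h=8, slots 8,9,12 occupied → index 4.
Table: [-, -, -, -, 427, 941, -, -, 791, 882, -, -, 999]

4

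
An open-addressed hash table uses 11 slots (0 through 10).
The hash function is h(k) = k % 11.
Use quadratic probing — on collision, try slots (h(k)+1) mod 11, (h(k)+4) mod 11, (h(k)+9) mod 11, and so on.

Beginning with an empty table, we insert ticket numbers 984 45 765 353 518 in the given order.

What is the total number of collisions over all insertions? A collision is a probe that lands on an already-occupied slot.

Insert 984: h=5, slot 5 empty -> index 5.
Insert 45: h=1, slot 1 empty -> index 1.
Insert 765: h=6, slot 6 empty -> index 6.
Insert 353: h=1, slot 1 occupied -> index 2.
Insert 518: h=1, slots 1,2,5 occupied -> index 10.
Table: [-, 45, 353, -, -, 984, 765, -, -, -, 518]

4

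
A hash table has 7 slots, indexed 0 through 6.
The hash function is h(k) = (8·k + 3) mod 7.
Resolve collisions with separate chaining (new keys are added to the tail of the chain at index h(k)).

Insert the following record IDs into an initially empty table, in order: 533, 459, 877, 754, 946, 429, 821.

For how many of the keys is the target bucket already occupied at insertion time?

3

Insert 533: h=4, bucket 4 empty → new chain.
Insert 459: h=0, bucket 0 empty → new chain.
Insert 877: h=5, bucket 5 empty → new chain.
Insert 754: h=1, bucket 1 empty → new chain.
Insert 946: h=4, bucket 4 nonempty → append to chain.
Insert 429: h=5, bucket 5 nonempty → append to chain.
Insert 821: h=5, bucket 5 nonempty → append to chain.
Final buckets:
0: 459
1: 754
2: —
3: —
4: 533 -> 946
5: 877 -> 429 -> 821
6: —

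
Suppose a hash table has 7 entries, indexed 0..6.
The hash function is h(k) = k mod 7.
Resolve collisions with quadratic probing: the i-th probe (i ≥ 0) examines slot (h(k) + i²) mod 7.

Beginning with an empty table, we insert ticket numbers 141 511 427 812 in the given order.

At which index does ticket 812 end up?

141: h=1 -> slot 1
511: h=0 -> slot 0
427: h=0, probe 0,1,4 -> slot 4
812: h=0, probe 0,1,4,2 -> slot 2
Table: [511, 141, 812, ., 427, ., .]

2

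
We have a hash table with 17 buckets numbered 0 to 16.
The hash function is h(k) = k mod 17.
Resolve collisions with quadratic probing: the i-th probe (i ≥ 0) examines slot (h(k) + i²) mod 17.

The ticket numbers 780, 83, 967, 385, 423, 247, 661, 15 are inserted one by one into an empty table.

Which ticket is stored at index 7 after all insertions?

780: h=15 → slot 15
83: h=15, probe 15,16 → slot 16
967: h=15, probe 15,16,2 → slot 2
385: h=11 → slot 11
423: h=15, probe 15,16,2,7 → slot 7
247: h=9 → slot 9
661: h=15, probe 15,16,2,7,14 → slot 14
15: h=15, probe 15,16,2,7,14,6 → slot 6
Table: [∅, ∅, 967, ∅, ∅, ∅, 15, 423, ∅, 247, ∅, 385, ∅, ∅, 661, 780, 83]

423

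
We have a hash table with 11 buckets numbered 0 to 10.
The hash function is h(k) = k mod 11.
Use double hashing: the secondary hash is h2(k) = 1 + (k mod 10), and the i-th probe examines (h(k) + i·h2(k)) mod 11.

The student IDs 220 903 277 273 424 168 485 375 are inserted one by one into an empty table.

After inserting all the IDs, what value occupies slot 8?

375

Insert 220: h=0, slot 0 empty → index 0.
Insert 903: h=1, slot 1 empty → index 1.
Insert 277: h=2, slot 2 empty → index 2.
Insert 273: h=9, slot 9 empty → index 9.
Insert 424: h=6, slot 6 empty → index 6.
Insert 168: h=3, slot 3 empty → index 3.
Insert 485: h=1, h2=6, slot 1 occupied → index 7.
Insert 375: h=1, h2=6, slots 1,7,2 occupied → index 8.
Table: [220, 903, 277, 168, ∅, ∅, 424, 485, 375, 273, ∅]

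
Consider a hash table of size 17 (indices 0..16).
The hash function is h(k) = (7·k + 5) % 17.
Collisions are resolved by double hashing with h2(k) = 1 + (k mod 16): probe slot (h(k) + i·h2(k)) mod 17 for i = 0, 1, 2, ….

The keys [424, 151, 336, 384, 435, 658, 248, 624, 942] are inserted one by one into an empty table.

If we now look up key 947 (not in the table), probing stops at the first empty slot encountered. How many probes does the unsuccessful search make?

3

424 hashes to 15; slot 15 is free -> place at 15.
151 hashes to 8; slot 8 is free -> place at 8.
336 hashes to 11; slot 11 is free -> place at 11.
384 hashes to 7; slot 7 is free -> place at 7.
435 hashes to 7, h2=4; 7,11,15 taken -> place at 2.
658 hashes to 4; slot 4 is free -> place at 4.
248 hashes to 7, h2=9; 7 taken -> place at 16.
624 hashes to 4, h2=1; 4 taken -> place at 5.
942 hashes to 3; slot 3 is free -> place at 3.
Table: [∅, ∅, 435, 942, 658, 624, ∅, 384, 151, ∅, ∅, 336, ∅, ∅, ∅, 424, 248]
Lookup 947: h=4, h2=4, probe 4,8,12 → slot 12 empty, not found.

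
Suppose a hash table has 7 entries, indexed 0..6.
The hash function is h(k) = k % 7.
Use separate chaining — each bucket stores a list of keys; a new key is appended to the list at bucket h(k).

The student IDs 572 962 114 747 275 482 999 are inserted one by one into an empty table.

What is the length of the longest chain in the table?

Insert 572: h=5, bucket 5 empty -> new chain.
Insert 962: h=3, bucket 3 empty -> new chain.
Insert 114: h=2, bucket 2 empty -> new chain.
Insert 747: h=5, bucket 5 nonempty -> append to chain.
Insert 275: h=2, bucket 2 nonempty -> append to chain.
Insert 482: h=6, bucket 6 empty -> new chain.
Insert 999: h=5, bucket 5 nonempty -> append to chain.
Final buckets:
0: ∅
1: ∅
2: 114 -> 275
3: 962
4: ∅
5: 572 -> 747 -> 999
6: 482

3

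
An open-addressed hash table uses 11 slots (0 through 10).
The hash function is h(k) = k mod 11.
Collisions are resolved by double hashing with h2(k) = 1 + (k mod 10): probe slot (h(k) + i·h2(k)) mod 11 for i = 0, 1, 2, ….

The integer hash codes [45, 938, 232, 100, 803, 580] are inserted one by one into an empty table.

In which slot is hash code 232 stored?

4

45 hashes to 1; slot 1 is free → place at 1.
938 hashes to 3; slot 3 is free → place at 3.
232 hashes to 1, h2=3; 1 taken → place at 4.
100 hashes to 1, h2=1; 1 taken → place at 2.
803 hashes to 0; slot 0 is free → place at 0.
580 hashes to 8; slot 8 is free → place at 8.
Table: [803, 45, 100, 938, 232, ∅, ∅, ∅, 580, ∅, ∅]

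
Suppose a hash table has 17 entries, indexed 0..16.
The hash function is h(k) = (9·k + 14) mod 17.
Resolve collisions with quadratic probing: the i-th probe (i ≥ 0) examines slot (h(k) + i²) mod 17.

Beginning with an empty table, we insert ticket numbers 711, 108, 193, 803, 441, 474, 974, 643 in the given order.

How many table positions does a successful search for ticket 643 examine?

5

Insert 711: h=4, slot 4 empty → index 4.
Insert 108: h=0, slot 0 empty → index 0.
Insert 193: h=0, slot 0 occupied → index 1.
Insert 803: h=16, slot 16 empty → index 16.
Insert 441: h=5, slot 5 empty → index 5.
Insert 474: h=13, slot 13 empty → index 13.
Insert 974: h=8, slot 8 empty → index 8.
Insert 643: h=4, slots 4,5,8,13 occupied → index 3.
Table: [108, 193, ., 643, 711, 441, ., ., 974, ., ., ., ., 474, ., ., 803]
Lookup 643: h=4, probe 4,5,8,13,3 → found at 3.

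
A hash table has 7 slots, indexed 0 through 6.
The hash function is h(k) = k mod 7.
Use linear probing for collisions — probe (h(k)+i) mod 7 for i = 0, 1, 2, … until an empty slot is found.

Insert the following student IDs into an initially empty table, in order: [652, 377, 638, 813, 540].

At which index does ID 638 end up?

652: h=1 → slot 1
377: h=6 → slot 6
638: h=1, probe 1,2 → slot 2
813: h=1, probe 1,2,3 → slot 3
540: h=1, probe 1,2,3,4 → slot 4
Table: [., 652, 638, 813, 540, ., 377]

2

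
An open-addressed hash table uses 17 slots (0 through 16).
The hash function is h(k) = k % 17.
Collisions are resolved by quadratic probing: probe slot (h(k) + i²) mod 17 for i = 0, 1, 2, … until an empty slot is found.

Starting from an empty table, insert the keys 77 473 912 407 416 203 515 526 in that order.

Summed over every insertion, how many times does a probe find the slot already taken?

3

77: h=9 → slot 9
473: h=14 → slot 14
912: h=11 → slot 11
407: h=16 → slot 16
416: h=8 → slot 8
203: h=16, probe 16,0 → slot 0
515: h=5 → slot 5
526: h=16, probe 16,0,3 → slot 3
Table: [203, ., ., 526, ., 515, ., ., 416, 77, ., 912, ., ., 473, ., 407]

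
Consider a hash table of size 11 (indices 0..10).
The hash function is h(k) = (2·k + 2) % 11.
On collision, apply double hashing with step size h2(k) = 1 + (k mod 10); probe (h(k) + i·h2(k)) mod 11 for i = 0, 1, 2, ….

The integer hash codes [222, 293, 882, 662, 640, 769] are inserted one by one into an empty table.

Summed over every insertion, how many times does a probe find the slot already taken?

222 hashes to 6; slot 6 is free -> place at 6.
293 hashes to 5; slot 5 is free -> place at 5.
882 hashes to 6, h2=3; 6 taken -> place at 9.
662 hashes to 6, h2=3; 6,9 taken -> place at 1.
640 hashes to 6, h2=1; 6 taken -> place at 7.
769 hashes to 0; slot 0 is free -> place at 0.
Table: [769, 662, -, -, -, 293, 222, 640, -, 882, -]

4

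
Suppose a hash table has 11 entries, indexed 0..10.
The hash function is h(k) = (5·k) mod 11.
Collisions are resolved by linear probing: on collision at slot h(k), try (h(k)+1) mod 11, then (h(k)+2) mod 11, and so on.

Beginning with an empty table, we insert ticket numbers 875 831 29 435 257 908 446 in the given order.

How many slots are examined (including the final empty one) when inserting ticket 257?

Insert 875: h=8, slot 8 empty => index 8.
Insert 831: h=8, slot 8 occupied => index 9.
Insert 29: h=2, slot 2 empty => index 2.
Insert 435: h=8, slots 8,9 occupied => index 10.
Insert 257: h=9, slots 9,10 occupied => index 0.
Insert 908: h=8, slots 8,9,10,0 occupied => index 1.
Insert 446: h=8, slots 8,9,10,0,1,2 occupied => index 3.
Table: [257, 908, 29, 446, ., ., ., ., 875, 831, 435]

3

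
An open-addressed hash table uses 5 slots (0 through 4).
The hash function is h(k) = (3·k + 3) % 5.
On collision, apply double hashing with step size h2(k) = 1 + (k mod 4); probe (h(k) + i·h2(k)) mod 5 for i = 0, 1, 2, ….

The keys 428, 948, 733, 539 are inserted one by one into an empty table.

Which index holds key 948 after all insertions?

3

Insert 428: h=2, slot 2 empty => index 2.
Insert 948: h=2, h2=1, slot 2 occupied => index 3.
Insert 733: h=2, h2=2, slot 2 occupied => index 4.
Insert 539: h=0, slot 0 empty => index 0.
Table: [539, _, 428, 948, 733]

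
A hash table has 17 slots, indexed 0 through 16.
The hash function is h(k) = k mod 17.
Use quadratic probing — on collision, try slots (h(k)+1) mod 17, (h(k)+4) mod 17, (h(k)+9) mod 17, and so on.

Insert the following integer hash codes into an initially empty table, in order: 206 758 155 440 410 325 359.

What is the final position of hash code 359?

1

Insert 206: h=2, slot 2 empty => index 2.
Insert 758: h=10, slot 10 empty => index 10.
Insert 155: h=2, slot 2 occupied => index 3.
Insert 440: h=15, slot 15 empty => index 15.
Insert 410: h=2, slots 2,3 occupied => index 6.
Insert 325: h=2, slots 2,3,6 occupied => index 11.
Insert 359: h=2, slots 2,3,6,11 occupied => index 1.
Table: [-, 359, 206, 155, -, -, 410, -, -, -, 758, 325, -, -, -, 440, -]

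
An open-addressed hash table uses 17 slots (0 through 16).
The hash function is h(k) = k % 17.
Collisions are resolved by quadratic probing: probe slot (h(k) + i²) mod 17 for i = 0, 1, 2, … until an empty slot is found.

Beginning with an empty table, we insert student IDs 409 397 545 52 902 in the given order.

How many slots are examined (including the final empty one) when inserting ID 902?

409 hashes to 1; slot 1 is free -> place at 1.
397 hashes to 6; slot 6 is free -> place at 6.
545 hashes to 1; 1 taken -> place at 2.
52 hashes to 1; 1,2 taken -> place at 5.
902 hashes to 1; 1,2,5 taken -> place at 10.
Table: [., 409, 545, ., ., 52, 397, ., ., ., 902, ., ., ., ., ., .]

4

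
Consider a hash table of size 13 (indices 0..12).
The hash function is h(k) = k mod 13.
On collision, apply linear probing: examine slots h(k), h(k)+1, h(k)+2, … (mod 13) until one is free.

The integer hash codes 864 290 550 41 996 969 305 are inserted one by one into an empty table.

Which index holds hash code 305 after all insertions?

9

Insert 864: h=6, slot 6 empty -> index 6.
Insert 290: h=4, slot 4 empty -> index 4.
Insert 550: h=4, slot 4 occupied -> index 5.
Insert 41: h=2, slot 2 empty -> index 2.
Insert 996: h=8, slot 8 empty -> index 8.
Insert 969: h=7, slot 7 empty -> index 7.
Insert 305: h=6, slots 6,7,8 occupied -> index 9.
Table: [-, -, 41, -, 290, 550, 864, 969, 996, 305, -, -, -]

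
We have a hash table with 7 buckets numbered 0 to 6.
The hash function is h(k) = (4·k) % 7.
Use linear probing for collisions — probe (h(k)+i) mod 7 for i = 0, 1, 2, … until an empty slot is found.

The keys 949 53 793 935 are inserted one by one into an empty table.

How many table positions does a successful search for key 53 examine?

949: h=2 → slot 2
53: h=2, probe 2,3 → slot 3
793: h=1 → slot 1
935: h=2, probe 2,3,4 → slot 4
Table: [-, 793, 949, 53, 935, -, -]
Lookup 53: h=2, probe 2,3 → found at 3.

2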